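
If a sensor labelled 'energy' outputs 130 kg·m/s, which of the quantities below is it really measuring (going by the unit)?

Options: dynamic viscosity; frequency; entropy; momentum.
momentum

energy should have units dimensionally equivalent to kg * m^2 / s^2 (e.g. J).
The given unit 'kg·m/s' reduces to kg * m / s. Of the listed options, that is the dimensionality of momentum.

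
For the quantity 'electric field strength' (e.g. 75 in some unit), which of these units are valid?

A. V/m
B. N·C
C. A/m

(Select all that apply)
A

electric field strength has SI base units: kg * m / (A * s^3)

Checking each option against kg * m / (A * s^3):
  A. V/m: ✓ matches
  B. N·C: ✗ does not match
  C. A/m: ✗ does not match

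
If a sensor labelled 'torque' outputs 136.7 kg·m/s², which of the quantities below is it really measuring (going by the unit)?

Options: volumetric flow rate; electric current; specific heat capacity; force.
force

torque should have units dimensionally equivalent to kg * m^2 / s^2 (e.g. N·m).
The given unit 'kg·m/s²' reduces to kg * m / s^2. Of the listed options, that is the dimensionality of force.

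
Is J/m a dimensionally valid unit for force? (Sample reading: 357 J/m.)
Yes

force has SI base units: kg * m / s^2
J/m reduces to the same SI base units, so it is a valid unit for force.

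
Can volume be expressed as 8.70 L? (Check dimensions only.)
Yes

volume has SI base units: m^3
L reduces to the same SI base units, so it is a valid unit for volume.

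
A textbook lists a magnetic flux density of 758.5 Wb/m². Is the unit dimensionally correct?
Yes

magnetic flux density has SI base units: kg / (A * s^2)
Wb/m² reduces to the same SI base units, so it is a valid unit for magnetic flux density.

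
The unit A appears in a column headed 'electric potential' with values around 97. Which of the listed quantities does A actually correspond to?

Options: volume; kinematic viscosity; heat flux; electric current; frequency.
electric current

electric potential should have units dimensionally equivalent to kg * m^2 / (A * s^3) (e.g. V).
The given unit 'A' reduces to A. Of the listed options, that is the dimensionality of electric current.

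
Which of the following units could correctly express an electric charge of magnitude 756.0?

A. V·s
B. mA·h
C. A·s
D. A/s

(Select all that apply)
B, C

electric charge has SI base units: A * s

Checking each option against A * s:
  A. V·s: ✗ does not match
  B. mA·h: ✓ matches
  C. A·s: ✓ matches
  D. A/s: ✗ does not match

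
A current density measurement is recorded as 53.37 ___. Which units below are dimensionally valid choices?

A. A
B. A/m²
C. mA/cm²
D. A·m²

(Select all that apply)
B, C

current density has SI base units: A / m^2

Checking each option against A / m^2:
  A. A: ✗ does not match
  B. A/m²: ✓ matches
  C. mA/cm²: ✓ matches
  D. A·m²: ✗ does not match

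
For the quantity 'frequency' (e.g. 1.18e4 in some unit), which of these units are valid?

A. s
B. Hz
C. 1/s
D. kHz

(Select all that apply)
B, C, D

frequency has SI base units: 1 / s

Checking each option against 1 / s:
  A. s: ✗ does not match
  B. Hz: ✓ matches
  C. 1/s: ✓ matches
  D. kHz: ✓ matches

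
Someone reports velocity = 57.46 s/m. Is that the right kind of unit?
No

velocity has SI base units: m / s
s/m does NOT reduce to m / s; a valid unit for velocity would be e.g. m/s.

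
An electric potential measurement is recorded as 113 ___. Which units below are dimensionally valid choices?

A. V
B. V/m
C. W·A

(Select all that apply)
A

electric potential has SI base units: kg * m^2 / (A * s^3)

Checking each option against kg * m^2 / (A * s^3):
  A. V: ✓ matches
  B. V/m: ✗ does not match
  C. W·A: ✗ does not match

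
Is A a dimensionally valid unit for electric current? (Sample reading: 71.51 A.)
Yes

electric current has SI base units: A
A reduces to the same SI base units, so it is a valid unit for electric current.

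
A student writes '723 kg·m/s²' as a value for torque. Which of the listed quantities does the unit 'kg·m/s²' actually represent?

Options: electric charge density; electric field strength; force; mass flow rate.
force

torque should have units dimensionally equivalent to kg * m^2 / s^2 (e.g. N·m).
The given unit 'kg·m/s²' reduces to kg * m / s^2. Of the listed options, that is the dimensionality of force.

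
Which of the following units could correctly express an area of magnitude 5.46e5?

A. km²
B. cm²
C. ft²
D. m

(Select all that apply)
A, B, C

area has SI base units: m^2

Checking each option against m^2:
  A. km²: ✓ matches
  B. cm²: ✓ matches
  C. ft²: ✓ matches
  D. m: ✗ does not match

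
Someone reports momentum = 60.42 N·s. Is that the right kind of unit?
Yes

momentum has SI base units: kg * m / s
N·s reduces to the same SI base units, so it is a valid unit for momentum.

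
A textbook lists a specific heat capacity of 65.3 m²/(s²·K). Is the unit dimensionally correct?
Yes

specific heat capacity has SI base units: m^2 / (s^2 * K)
m²/(s²·K) reduces to the same SI base units, so it is a valid unit for specific heat capacity.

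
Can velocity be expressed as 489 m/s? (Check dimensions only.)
Yes

velocity has SI base units: m / s
m/s reduces to the same SI base units, so it is a valid unit for velocity.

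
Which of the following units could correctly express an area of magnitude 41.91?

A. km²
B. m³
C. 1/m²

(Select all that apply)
A

area has SI base units: m^2

Checking each option against m^2:
  A. km²: ✓ matches
  B. m³: ✗ does not match
  C. 1/m²: ✗ does not match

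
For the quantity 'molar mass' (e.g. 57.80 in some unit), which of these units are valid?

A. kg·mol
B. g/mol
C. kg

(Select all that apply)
B

molar mass has SI base units: kg / mol

Checking each option against kg / mol:
  A. kg·mol: ✗ does not match
  B. g/mol: ✓ matches
  C. kg: ✗ does not match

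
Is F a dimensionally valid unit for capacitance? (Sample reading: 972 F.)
Yes

capacitance has SI base units: A^2 * s^4 / (kg * m^2)
F reduces to the same SI base units, so it is a valid unit for capacitance.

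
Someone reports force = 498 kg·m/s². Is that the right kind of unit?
Yes

force has SI base units: kg * m / s^2
kg·m/s² reduces to the same SI base units, so it is a valid unit for force.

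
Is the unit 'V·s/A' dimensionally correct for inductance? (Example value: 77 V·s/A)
Yes

inductance has SI base units: kg * m^2 / (A^2 * s^2)
V·s/A reduces to the same SI base units, so it is a valid unit for inductance.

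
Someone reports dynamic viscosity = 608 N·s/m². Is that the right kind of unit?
Yes

dynamic viscosity has SI base units: kg / (m * s)
N·s/m² reduces to the same SI base units, so it is a valid unit for dynamic viscosity.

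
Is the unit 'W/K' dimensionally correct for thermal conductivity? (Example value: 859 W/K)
No

thermal conductivity has SI base units: kg * m / (s^3 * K)
W/K does NOT reduce to kg * m / (s^3 * K); a valid unit for thermal conductivity would be e.g. W/(m·K).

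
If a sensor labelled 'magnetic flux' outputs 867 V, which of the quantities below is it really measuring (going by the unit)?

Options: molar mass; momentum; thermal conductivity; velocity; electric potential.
electric potential

magnetic flux should have units dimensionally equivalent to kg * m^2 / (A * s^2) (e.g. Wb).
The given unit 'V' reduces to kg * m^2 / (A * s^3). Of the listed options, that is the dimensionality of electric potential.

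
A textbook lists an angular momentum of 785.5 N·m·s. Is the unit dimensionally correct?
Yes

angular momentum has SI base units: kg * m^2 / s
N·m·s reduces to the same SI base units, so it is a valid unit for angular momentum.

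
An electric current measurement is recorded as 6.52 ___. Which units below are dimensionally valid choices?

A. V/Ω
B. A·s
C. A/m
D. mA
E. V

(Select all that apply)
A, D

electric current has SI base units: A

Checking each option against A:
  A. V/Ω: ✓ matches
  B. A·s: ✗ does not match
  C. A/m: ✗ does not match
  D. mA: ✓ matches
  E. V: ✗ does not match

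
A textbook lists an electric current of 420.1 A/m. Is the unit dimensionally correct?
No

electric current has SI base units: A
A/m does NOT reduce to A; a valid unit for electric current would be e.g. A.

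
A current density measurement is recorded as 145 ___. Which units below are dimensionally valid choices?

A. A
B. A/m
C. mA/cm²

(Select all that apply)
C

current density has SI base units: A / m^2

Checking each option against A / m^2:
  A. A: ✗ does not match
  B. A/m: ✗ does not match
  C. mA/cm²: ✓ matches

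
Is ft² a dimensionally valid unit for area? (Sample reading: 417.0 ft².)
Yes

area has SI base units: m^2
ft² reduces to the same SI base units, so it is a valid unit for area.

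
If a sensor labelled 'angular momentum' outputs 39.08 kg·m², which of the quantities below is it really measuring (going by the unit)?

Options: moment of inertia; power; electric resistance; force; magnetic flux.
moment of inertia

angular momentum should have units dimensionally equivalent to kg * m^2 / s (e.g. kg·m²/s).
The given unit 'kg·m²' reduces to kg * m^2. Of the listed options, that is the dimensionality of moment of inertia.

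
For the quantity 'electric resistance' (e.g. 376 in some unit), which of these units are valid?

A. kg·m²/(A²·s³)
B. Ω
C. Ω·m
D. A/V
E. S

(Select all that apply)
A, B

electric resistance has SI base units: kg * m^2 / (A^2 * s^3)

Checking each option against kg * m^2 / (A^2 * s^3):
  A. kg·m²/(A²·s³): ✓ matches
  B. Ω: ✓ matches
  C. Ω·m: ✗ does not match
  D. A/V: ✗ does not match
  E. S: ✗ does not match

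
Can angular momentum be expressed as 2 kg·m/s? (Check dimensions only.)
No

angular momentum has SI base units: kg * m^2 / s
kg·m/s does NOT reduce to kg * m^2 / s; a valid unit for angular momentum would be e.g. kg·m²/s.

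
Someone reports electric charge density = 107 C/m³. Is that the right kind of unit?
Yes

electric charge density has SI base units: A * s / m^3
C/m³ reduces to the same SI base units, so it is a valid unit for electric charge density.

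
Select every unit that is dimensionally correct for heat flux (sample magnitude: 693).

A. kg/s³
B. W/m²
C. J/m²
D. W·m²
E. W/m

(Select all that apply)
A, B

heat flux has SI base units: kg / s^3

Checking each option against kg / s^3:
  A. kg/s³: ✓ matches
  B. W/m²: ✓ matches
  C. J/m²: ✗ does not match
  D. W·m²: ✗ does not match
  E. W/m: ✗ does not match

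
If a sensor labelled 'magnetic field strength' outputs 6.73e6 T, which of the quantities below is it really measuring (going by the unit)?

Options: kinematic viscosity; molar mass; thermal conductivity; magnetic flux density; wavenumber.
magnetic flux density

magnetic field strength should have units dimensionally equivalent to A / m (e.g. A/m).
The given unit 'T' reduces to kg / (A * s^2). Of the listed options, that is the dimensionality of magnetic flux density.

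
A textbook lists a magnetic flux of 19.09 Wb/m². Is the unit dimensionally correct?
No

magnetic flux has SI base units: kg * m^2 / (A * s^2)
Wb/m² does NOT reduce to kg * m^2 / (A * s^2); a valid unit for magnetic flux would be e.g. Wb.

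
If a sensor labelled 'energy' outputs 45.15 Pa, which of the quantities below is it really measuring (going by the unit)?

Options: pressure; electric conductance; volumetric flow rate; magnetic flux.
pressure

energy should have units dimensionally equivalent to kg * m^2 / s^2 (e.g. J).
The given unit 'Pa' reduces to kg / (m * s^2). Of the listed options, that is the dimensionality of pressure.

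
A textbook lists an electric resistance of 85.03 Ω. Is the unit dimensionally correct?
Yes

electric resistance has SI base units: kg * m^2 / (A^2 * s^3)
Ω reduces to the same SI base units, so it is a valid unit for electric resistance.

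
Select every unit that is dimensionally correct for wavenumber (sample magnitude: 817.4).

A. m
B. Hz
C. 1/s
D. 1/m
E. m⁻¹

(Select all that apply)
D, E

wavenumber has SI base units: 1 / m

Checking each option against 1 / m:
  A. m: ✗ does not match
  B. Hz: ✗ does not match
  C. 1/s: ✗ does not match
  D. 1/m: ✓ matches
  E. m⁻¹: ✓ matches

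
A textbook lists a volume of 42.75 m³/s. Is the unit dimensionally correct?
No

volume has SI base units: m^3
m³/s does NOT reduce to m^3; a valid unit for volume would be e.g. m³.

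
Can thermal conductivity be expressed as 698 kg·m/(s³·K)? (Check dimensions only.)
Yes

thermal conductivity has SI base units: kg * m / (s^3 * K)
kg·m/(s³·K) reduces to the same SI base units, so it is a valid unit for thermal conductivity.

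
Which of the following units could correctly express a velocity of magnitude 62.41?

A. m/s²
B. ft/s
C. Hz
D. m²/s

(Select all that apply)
B

velocity has SI base units: m / s

Checking each option against m / s:
  A. m/s²: ✗ does not match
  B. ft/s: ✓ matches
  C. Hz: ✗ does not match
  D. m²/s: ✗ does not match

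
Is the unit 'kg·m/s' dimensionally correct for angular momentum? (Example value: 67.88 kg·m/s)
No

angular momentum has SI base units: kg * m^2 / s
kg·m/s does NOT reduce to kg * m^2 / s; a valid unit for angular momentum would be e.g. kg·m²/s.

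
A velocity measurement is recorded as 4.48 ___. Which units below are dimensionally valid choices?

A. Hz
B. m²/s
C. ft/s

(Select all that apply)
C

velocity has SI base units: m / s

Checking each option against m / s:
  A. Hz: ✗ does not match
  B. m²/s: ✗ does not match
  C. ft/s: ✓ matches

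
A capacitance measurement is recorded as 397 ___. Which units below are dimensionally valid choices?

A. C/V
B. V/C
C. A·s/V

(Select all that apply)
A, C

capacitance has SI base units: A^2 * s^4 / (kg * m^2)

Checking each option against A^2 * s^4 / (kg * m^2):
  A. C/V: ✓ matches
  B. V/C: ✗ does not match
  C. A·s/V: ✓ matches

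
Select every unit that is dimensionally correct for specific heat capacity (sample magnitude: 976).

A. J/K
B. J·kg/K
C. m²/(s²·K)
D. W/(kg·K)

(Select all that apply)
C

specific heat capacity has SI base units: m^2 / (s^2 * K)

Checking each option against m^2 / (s^2 * K):
  A. J/K: ✗ does not match
  B. J·kg/K: ✗ does not match
  C. m²/(s²·K): ✓ matches
  D. W/(kg·K): ✗ does not match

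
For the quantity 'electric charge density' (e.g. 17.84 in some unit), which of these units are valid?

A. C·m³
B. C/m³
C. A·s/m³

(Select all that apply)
B, C

electric charge density has SI base units: A * s / m^3

Checking each option against A * s / m^3:
  A. C·m³: ✗ does not match
  B. C/m³: ✓ matches
  C. A·s/m³: ✓ matches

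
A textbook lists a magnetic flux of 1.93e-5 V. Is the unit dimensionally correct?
No

magnetic flux has SI base units: kg * m^2 / (A * s^2)
V does NOT reduce to kg * m^2 / (A * s^2); a valid unit for magnetic flux would be e.g. Wb.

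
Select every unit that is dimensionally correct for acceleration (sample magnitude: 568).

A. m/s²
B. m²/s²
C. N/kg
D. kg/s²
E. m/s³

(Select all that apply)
A, C

acceleration has SI base units: m / s^2

Checking each option against m / s^2:
  A. m/s²: ✓ matches
  B. m²/s²: ✗ does not match
  C. N/kg: ✓ matches
  D. kg/s²: ✗ does not match
  E. m/s³: ✗ does not match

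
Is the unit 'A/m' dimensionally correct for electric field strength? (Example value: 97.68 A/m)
No

electric field strength has SI base units: kg * m / (A * s^3)
A/m does NOT reduce to kg * m / (A * s^3); a valid unit for electric field strength would be e.g. V/m.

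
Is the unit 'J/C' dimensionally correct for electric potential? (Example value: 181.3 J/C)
Yes

electric potential has SI base units: kg * m^2 / (A * s^3)
J/C reduces to the same SI base units, so it is a valid unit for electric potential.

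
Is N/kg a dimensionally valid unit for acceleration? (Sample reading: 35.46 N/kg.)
Yes

acceleration has SI base units: m / s^2
N/kg reduces to the same SI base units, so it is a valid unit for acceleration.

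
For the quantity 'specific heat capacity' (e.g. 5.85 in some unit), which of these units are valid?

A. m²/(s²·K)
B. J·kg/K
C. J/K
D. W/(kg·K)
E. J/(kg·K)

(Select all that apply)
A, E

specific heat capacity has SI base units: m^2 / (s^2 * K)

Checking each option against m^2 / (s^2 * K):
  A. m²/(s²·K): ✓ matches
  B. J·kg/K: ✗ does not match
  C. J/K: ✗ does not match
  D. W/(kg·K): ✗ does not match
  E. J/(kg·K): ✓ matches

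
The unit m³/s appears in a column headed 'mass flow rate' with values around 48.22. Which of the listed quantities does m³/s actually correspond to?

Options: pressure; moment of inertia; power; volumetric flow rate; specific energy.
volumetric flow rate

mass flow rate should have units dimensionally equivalent to kg / s (e.g. kg/s).
The given unit 'm³/s' reduces to m^3 / s. Of the listed options, that is the dimensionality of volumetric flow rate.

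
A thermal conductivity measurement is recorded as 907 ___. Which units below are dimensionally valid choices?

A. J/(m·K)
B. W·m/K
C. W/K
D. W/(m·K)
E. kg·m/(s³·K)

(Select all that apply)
D, E

thermal conductivity has SI base units: kg * m / (s^3 * K)

Checking each option against kg * m / (s^3 * K):
  A. J/(m·K): ✗ does not match
  B. W·m/K: ✗ does not match
  C. W/K: ✗ does not match
  D. W/(m·K): ✓ matches
  E. kg·m/(s³·K): ✓ matches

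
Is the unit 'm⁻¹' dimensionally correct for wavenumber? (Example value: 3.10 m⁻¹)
Yes

wavenumber has SI base units: 1 / m
m⁻¹ reduces to the same SI base units, so it is a valid unit for wavenumber.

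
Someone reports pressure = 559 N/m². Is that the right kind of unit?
Yes

pressure has SI base units: kg / (m * s^2)
N/m² reduces to the same SI base units, so it is a valid unit for pressure.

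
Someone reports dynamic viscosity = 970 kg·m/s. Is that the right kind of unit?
No

dynamic viscosity has SI base units: kg / (m * s)
kg·m/s does NOT reduce to kg / (m * s); a valid unit for dynamic viscosity would be e.g. Pa·s.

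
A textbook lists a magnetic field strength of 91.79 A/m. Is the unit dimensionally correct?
Yes

magnetic field strength has SI base units: A / m
A/m reduces to the same SI base units, so it is a valid unit for magnetic field strength.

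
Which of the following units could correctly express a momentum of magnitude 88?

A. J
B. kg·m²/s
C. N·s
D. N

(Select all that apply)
C

momentum has SI base units: kg * m / s

Checking each option against kg * m / s:
  A. J: ✗ does not match
  B. kg·m²/s: ✗ does not match
  C. N·s: ✓ matches
  D. N: ✗ does not match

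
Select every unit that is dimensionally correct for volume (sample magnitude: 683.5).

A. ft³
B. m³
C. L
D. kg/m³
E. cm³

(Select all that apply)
A, B, C, E

volume has SI base units: m^3

Checking each option against m^3:
  A. ft³: ✓ matches
  B. m³: ✓ matches
  C. L: ✓ matches
  D. kg/m³: ✗ does not match
  E. cm³: ✓ matches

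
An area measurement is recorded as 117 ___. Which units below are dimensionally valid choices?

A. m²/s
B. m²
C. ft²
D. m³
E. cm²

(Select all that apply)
B, C, E

area has SI base units: m^2

Checking each option against m^2:
  A. m²/s: ✗ does not match
  B. m²: ✓ matches
  C. ft²: ✓ matches
  D. m³: ✗ does not match
  E. cm²: ✓ matches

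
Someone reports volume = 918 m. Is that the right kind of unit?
No

volume has SI base units: m^3
m does NOT reduce to m^3; a valid unit for volume would be e.g. m³.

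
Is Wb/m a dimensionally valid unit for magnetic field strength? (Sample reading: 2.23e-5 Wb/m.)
No

magnetic field strength has SI base units: A / m
Wb/m does NOT reduce to A / m; a valid unit for magnetic field strength would be e.g. A/m.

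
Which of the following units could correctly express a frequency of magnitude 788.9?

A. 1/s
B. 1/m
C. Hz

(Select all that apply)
A, C

frequency has SI base units: 1 / s

Checking each option against 1 / s:
  A. 1/s: ✓ matches
  B. 1/m: ✗ does not match
  C. Hz: ✓ matches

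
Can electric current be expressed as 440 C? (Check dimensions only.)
No

electric current has SI base units: A
C does NOT reduce to A; a valid unit for electric current would be e.g. A.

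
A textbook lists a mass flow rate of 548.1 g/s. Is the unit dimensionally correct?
Yes

mass flow rate has SI base units: kg / s
g/s reduces to the same SI base units, so it is a valid unit for mass flow rate.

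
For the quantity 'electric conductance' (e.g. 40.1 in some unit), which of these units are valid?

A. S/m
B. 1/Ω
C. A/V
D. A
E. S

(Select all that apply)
B, C, E

electric conductance has SI base units: A^2 * s^3 / (kg * m^2)

Checking each option against A^2 * s^3 / (kg * m^2):
  A. S/m: ✗ does not match
  B. 1/Ω: ✓ matches
  C. A/V: ✓ matches
  D. A: ✗ does not match
  E. S: ✓ matches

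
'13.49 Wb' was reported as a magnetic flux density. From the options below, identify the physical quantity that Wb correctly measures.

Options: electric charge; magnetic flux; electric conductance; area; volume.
magnetic flux

magnetic flux density should have units dimensionally equivalent to kg / (A * s^2) (e.g. T).
The given unit 'Wb' reduces to kg * m^2 / (A * s^2). Of the listed options, that is the dimensionality of magnetic flux.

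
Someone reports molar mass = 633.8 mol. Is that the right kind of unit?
No

molar mass has SI base units: kg / mol
mol does NOT reduce to kg / mol; a valid unit for molar mass would be e.g. kg/mol.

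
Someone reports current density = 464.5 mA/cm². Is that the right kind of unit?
Yes

current density has SI base units: A / m^2
mA/cm² reduces to the same SI base units, so it is a valid unit for current density.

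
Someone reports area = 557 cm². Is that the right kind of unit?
Yes

area has SI base units: m^2
cm² reduces to the same SI base units, so it is a valid unit for area.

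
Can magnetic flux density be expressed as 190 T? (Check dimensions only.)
Yes

magnetic flux density has SI base units: kg / (A * s^2)
T reduces to the same SI base units, so it is a valid unit for magnetic flux density.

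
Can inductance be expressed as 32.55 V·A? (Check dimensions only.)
No

inductance has SI base units: kg * m^2 / (A^2 * s^2)
V·A does NOT reduce to kg * m^2 / (A^2 * s^2); a valid unit for inductance would be e.g. H.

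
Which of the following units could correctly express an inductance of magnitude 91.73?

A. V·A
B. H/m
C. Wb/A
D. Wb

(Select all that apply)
C

inductance has SI base units: kg * m^2 / (A^2 * s^2)

Checking each option against kg * m^2 / (A^2 * s^2):
  A. V·A: ✗ does not match
  B. H/m: ✗ does not match
  C. Wb/A: ✓ matches
  D. Wb: ✗ does not match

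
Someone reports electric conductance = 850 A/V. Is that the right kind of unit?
Yes

electric conductance has SI base units: A^2 * s^3 / (kg * m^2)
A/V reduces to the same SI base units, so it is a valid unit for electric conductance.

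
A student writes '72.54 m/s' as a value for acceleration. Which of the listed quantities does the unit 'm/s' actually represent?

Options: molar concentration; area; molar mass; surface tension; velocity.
velocity

acceleration should have units dimensionally equivalent to m / s^2 (e.g. m/s²).
The given unit 'm/s' reduces to m / s. Of the listed options, that is the dimensionality of velocity.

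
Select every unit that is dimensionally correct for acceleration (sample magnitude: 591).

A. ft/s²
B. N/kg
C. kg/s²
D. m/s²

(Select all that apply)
A, B, D

acceleration has SI base units: m / s^2

Checking each option against m / s^2:
  A. ft/s²: ✓ matches
  B. N/kg: ✓ matches
  C. kg/s²: ✗ does not match
  D. m/s²: ✓ matches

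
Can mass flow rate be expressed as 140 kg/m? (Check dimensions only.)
No

mass flow rate has SI base units: kg / s
kg/m does NOT reduce to kg / s; a valid unit for mass flow rate would be e.g. kg/s.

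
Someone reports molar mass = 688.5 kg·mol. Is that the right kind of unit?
No

molar mass has SI base units: kg / mol
kg·mol does NOT reduce to kg / mol; a valid unit for molar mass would be e.g. kg/mol.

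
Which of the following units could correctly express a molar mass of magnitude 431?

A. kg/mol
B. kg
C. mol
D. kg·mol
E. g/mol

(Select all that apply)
A, E

molar mass has SI base units: kg / mol

Checking each option against kg / mol:
  A. kg/mol: ✓ matches
  B. kg: ✗ does not match
  C. mol: ✗ does not match
  D. kg·mol: ✗ does not match
  E. g/mol: ✓ matches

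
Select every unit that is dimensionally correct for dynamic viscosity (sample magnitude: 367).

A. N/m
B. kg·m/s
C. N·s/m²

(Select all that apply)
C

dynamic viscosity has SI base units: kg / (m * s)

Checking each option against kg / (m * s):
  A. N/m: ✗ does not match
  B. kg·m/s: ✗ does not match
  C. N·s/m²: ✓ matches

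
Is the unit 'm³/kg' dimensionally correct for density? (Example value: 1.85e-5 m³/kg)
No

density has SI base units: kg / m^3
m³/kg does NOT reduce to kg / m^3; a valid unit for density would be e.g. kg/m³.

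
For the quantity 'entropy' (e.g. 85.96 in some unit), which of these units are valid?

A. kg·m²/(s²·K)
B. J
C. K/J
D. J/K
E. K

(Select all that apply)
A, D

entropy has SI base units: kg * m^2 / (s^2 * K)

Checking each option against kg * m^2 / (s^2 * K):
  A. kg·m²/(s²·K): ✓ matches
  B. J: ✗ does not match
  C. K/J: ✗ does not match
  D. J/K: ✓ matches
  E. K: ✗ does not match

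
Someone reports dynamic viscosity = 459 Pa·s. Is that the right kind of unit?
Yes

dynamic viscosity has SI base units: kg / (m * s)
Pa·s reduces to the same SI base units, so it is a valid unit for dynamic viscosity.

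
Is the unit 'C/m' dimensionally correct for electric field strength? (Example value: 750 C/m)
No

electric field strength has SI base units: kg * m / (A * s^3)
C/m does NOT reduce to kg * m / (A * s^3); a valid unit for electric field strength would be e.g. V/m.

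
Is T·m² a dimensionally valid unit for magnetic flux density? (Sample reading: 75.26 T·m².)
No

magnetic flux density has SI base units: kg / (A * s^2)
T·m² does NOT reduce to kg / (A * s^2); a valid unit for magnetic flux density would be e.g. T.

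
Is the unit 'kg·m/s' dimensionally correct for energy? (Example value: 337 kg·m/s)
No

energy has SI base units: kg * m^2 / s^2
kg·m/s does NOT reduce to kg * m^2 / s^2; a valid unit for energy would be e.g. J.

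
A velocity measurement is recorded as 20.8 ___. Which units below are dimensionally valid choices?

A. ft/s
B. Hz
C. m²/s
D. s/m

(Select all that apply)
A

velocity has SI base units: m / s

Checking each option against m / s:
  A. ft/s: ✓ matches
  B. Hz: ✗ does not match
  C. m²/s: ✗ does not match
  D. s/m: ✗ does not match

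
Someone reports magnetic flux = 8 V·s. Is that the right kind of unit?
Yes

magnetic flux has SI base units: kg * m^2 / (A * s^2)
V·s reduces to the same SI base units, so it is a valid unit for magnetic flux.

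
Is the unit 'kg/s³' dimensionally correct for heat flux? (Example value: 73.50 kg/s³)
Yes

heat flux has SI base units: kg / s^3
kg/s³ reduces to the same SI base units, so it is a valid unit for heat flux.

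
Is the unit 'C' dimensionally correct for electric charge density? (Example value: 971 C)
No

electric charge density has SI base units: A * s / m^3
C does NOT reduce to A * s / m^3; a valid unit for electric charge density would be e.g. C/m³.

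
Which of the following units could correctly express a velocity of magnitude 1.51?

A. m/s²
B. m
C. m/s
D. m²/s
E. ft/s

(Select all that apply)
C, E

velocity has SI base units: m / s

Checking each option against m / s:
  A. m/s²: ✗ does not match
  B. m: ✗ does not match
  C. m/s: ✓ matches
  D. m²/s: ✗ does not match
  E. ft/s: ✓ matches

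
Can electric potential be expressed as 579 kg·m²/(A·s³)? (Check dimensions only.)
Yes

electric potential has SI base units: kg * m^2 / (A * s^3)
kg·m²/(A·s³) reduces to the same SI base units, so it is a valid unit for electric potential.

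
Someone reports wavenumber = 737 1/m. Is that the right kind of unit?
Yes

wavenumber has SI base units: 1 / m
1/m reduces to the same SI base units, so it is a valid unit for wavenumber.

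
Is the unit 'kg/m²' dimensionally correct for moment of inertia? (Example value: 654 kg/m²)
No

moment of inertia has SI base units: kg * m^2
kg/m² does NOT reduce to kg * m^2; a valid unit for moment of inertia would be e.g. kg·m².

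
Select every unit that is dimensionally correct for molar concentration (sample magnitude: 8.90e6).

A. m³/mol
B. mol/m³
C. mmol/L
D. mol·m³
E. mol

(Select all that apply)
B, C

molar concentration has SI base units: mol / m^3

Checking each option against mol / m^3:
  A. m³/mol: ✗ does not match
  B. mol/m³: ✓ matches
  C. mmol/L: ✓ matches
  D. mol·m³: ✗ does not match
  E. mol: ✗ does not match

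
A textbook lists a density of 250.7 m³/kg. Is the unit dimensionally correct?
No

density has SI base units: kg / m^3
m³/kg does NOT reduce to kg / m^3; a valid unit for density would be e.g. kg/m³.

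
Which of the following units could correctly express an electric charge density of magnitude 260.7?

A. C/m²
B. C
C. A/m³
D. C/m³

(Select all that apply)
D

electric charge density has SI base units: A * s / m^3

Checking each option against A * s / m^3:
  A. C/m²: ✗ does not match
  B. C: ✗ does not match
  C. A/m³: ✗ does not match
  D. C/m³: ✓ matches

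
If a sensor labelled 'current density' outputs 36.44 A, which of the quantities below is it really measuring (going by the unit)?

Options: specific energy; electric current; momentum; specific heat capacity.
electric current

current density should have units dimensionally equivalent to A / m^2 (e.g. A/m²).
The given unit 'A' reduces to A. Of the listed options, that is the dimensionality of electric current.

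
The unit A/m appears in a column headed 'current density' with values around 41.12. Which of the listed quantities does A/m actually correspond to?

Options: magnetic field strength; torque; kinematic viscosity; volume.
magnetic field strength

current density should have units dimensionally equivalent to A / m^2 (e.g. A/m²).
The given unit 'A/m' reduces to A / m. Of the listed options, that is the dimensionality of magnetic field strength.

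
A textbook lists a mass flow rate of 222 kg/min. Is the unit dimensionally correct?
Yes

mass flow rate has SI base units: kg / s
kg/min reduces to the same SI base units, so it is a valid unit for mass flow rate.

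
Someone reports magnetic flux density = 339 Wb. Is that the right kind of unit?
No

magnetic flux density has SI base units: kg / (A * s^2)
Wb does NOT reduce to kg / (A * s^2); a valid unit for magnetic flux density would be e.g. T.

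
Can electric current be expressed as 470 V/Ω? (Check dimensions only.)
Yes

electric current has SI base units: A
V/Ω reduces to the same SI base units, so it is a valid unit for electric current.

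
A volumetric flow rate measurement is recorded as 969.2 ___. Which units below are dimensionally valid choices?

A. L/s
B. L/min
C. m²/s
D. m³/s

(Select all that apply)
A, B, D

volumetric flow rate has SI base units: m^3 / s

Checking each option against m^3 / s:
  A. L/s: ✓ matches
  B. L/min: ✓ matches
  C. m²/s: ✗ does not match
  D. m³/s: ✓ matches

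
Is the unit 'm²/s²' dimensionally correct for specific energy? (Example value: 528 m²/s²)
Yes

specific energy has SI base units: m^2 / s^2
m²/s² reduces to the same SI base units, so it is a valid unit for specific energy.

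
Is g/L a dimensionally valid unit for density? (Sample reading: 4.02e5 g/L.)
Yes

density has SI base units: kg / m^3
g/L reduces to the same SI base units, so it is a valid unit for density.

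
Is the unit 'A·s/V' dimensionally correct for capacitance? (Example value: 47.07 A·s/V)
Yes

capacitance has SI base units: A^2 * s^4 / (kg * m^2)
A·s/V reduces to the same SI base units, so it is a valid unit for capacitance.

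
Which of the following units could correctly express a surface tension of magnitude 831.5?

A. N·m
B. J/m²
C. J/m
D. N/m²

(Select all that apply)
B

surface tension has SI base units: kg / s^2

Checking each option against kg / s^2:
  A. N·m: ✗ does not match
  B. J/m²: ✓ matches
  C. J/m: ✗ does not match
  D. N/m²: ✗ does not match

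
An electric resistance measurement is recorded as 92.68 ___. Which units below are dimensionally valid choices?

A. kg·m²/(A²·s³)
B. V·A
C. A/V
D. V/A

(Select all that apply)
A, D

electric resistance has SI base units: kg * m^2 / (A^2 * s^3)

Checking each option against kg * m^2 / (A^2 * s^3):
  A. kg·m²/(A²·s³): ✓ matches
  B. V·A: ✗ does not match
  C. A/V: ✗ does not match
  D. V/A: ✓ matches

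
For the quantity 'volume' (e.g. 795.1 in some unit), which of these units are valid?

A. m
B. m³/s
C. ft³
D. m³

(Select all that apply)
C, D

volume has SI base units: m^3

Checking each option against m^3:
  A. m: ✗ does not match
  B. m³/s: ✗ does not match
  C. ft³: ✓ matches
  D. m³: ✓ matches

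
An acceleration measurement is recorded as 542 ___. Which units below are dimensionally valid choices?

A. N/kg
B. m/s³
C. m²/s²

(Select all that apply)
A

acceleration has SI base units: m / s^2

Checking each option against m / s^2:
  A. N/kg: ✓ matches
  B. m/s³: ✗ does not match
  C. m²/s²: ✗ does not match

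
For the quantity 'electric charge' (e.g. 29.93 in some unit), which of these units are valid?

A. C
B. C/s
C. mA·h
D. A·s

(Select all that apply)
A, C, D

electric charge has SI base units: A * s

Checking each option against A * s:
  A. C: ✓ matches
  B. C/s: ✗ does not match
  C. mA·h: ✓ matches
  D. A·s: ✓ matches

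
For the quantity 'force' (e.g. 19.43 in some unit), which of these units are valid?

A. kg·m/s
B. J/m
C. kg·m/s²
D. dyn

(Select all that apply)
B, C, D

force has SI base units: kg * m / s^2

Checking each option against kg * m / s^2:
  A. kg·m/s: ✗ does not match
  B. J/m: ✓ matches
  C. kg·m/s²: ✓ matches
  D. dyn: ✓ matches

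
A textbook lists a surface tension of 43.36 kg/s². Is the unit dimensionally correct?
Yes

surface tension has SI base units: kg / s^2
kg/s² reduces to the same SI base units, so it is a valid unit for surface tension.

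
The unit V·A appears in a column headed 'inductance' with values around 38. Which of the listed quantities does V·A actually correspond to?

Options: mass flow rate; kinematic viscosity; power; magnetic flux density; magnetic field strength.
power

inductance should have units dimensionally equivalent to kg * m^2 / (A^2 * s^2) (e.g. H).
The given unit 'V·A' reduces to kg * m^2 / s^3. Of the listed options, that is the dimensionality of power.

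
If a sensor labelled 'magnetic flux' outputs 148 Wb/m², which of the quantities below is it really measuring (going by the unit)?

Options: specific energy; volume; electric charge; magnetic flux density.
magnetic flux density

magnetic flux should have units dimensionally equivalent to kg * m^2 / (A * s^2) (e.g. Wb).
The given unit 'Wb/m²' reduces to kg / (A * s^2). Of the listed options, that is the dimensionality of magnetic flux density.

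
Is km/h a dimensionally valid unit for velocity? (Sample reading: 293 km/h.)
Yes

velocity has SI base units: m / s
km/h reduces to the same SI base units, so it is a valid unit for velocity.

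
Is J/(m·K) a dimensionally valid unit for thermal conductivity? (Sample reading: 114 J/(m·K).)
No

thermal conductivity has SI base units: kg * m / (s^3 * K)
J/(m·K) does NOT reduce to kg * m / (s^3 * K); a valid unit for thermal conductivity would be e.g. W/(m·K).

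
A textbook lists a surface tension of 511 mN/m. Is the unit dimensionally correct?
Yes

surface tension has SI base units: kg / s^2
mN/m reduces to the same SI base units, so it is a valid unit for surface tension.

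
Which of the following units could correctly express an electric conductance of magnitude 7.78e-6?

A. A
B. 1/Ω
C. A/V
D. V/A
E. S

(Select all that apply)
B, C, E

electric conductance has SI base units: A^2 * s^3 / (kg * m^2)

Checking each option against A^2 * s^3 / (kg * m^2):
  A. A: ✗ does not match
  B. 1/Ω: ✓ matches
  C. A/V: ✓ matches
  D. V/A: ✗ does not match
  E. S: ✓ matches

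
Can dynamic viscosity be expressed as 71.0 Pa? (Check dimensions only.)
No

dynamic viscosity has SI base units: kg / (m * s)
Pa does NOT reduce to kg / (m * s); a valid unit for dynamic viscosity would be e.g. Pa·s.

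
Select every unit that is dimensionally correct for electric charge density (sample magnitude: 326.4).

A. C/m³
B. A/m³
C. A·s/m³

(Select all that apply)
A, C

electric charge density has SI base units: A * s / m^3

Checking each option against A * s / m^3:
  A. C/m³: ✓ matches
  B. A/m³: ✗ does not match
  C. A·s/m³: ✓ matches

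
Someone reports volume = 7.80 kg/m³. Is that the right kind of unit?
No

volume has SI base units: m^3
kg/m³ does NOT reduce to m^3; a valid unit for volume would be e.g. m³.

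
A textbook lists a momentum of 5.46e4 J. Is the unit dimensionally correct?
No

momentum has SI base units: kg * m / s
J does NOT reduce to kg * m / s; a valid unit for momentum would be e.g. kg·m/s.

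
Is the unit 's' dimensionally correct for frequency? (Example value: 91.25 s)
No

frequency has SI base units: 1 / s
s does NOT reduce to 1 / s; a valid unit for frequency would be e.g. Hz.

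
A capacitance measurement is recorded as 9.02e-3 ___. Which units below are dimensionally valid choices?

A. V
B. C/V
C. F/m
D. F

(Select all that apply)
B, D

capacitance has SI base units: A^2 * s^4 / (kg * m^2)

Checking each option against A^2 * s^4 / (kg * m^2):
  A. V: ✗ does not match
  B. C/V: ✓ matches
  C. F/m: ✗ does not match
  D. F: ✓ matches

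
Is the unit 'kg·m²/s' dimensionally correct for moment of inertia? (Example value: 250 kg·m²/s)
No

moment of inertia has SI base units: kg * m^2
kg·m²/s does NOT reduce to kg * m^2; a valid unit for moment of inertia would be e.g. kg·m².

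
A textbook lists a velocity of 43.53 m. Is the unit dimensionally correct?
No

velocity has SI base units: m / s
m does NOT reduce to m / s; a valid unit for velocity would be e.g. m/s.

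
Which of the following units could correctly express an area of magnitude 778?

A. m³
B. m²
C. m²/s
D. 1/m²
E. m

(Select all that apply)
B

area has SI base units: m^2

Checking each option against m^2:
  A. m³: ✗ does not match
  B. m²: ✓ matches
  C. m²/s: ✗ does not match
  D. 1/m²: ✗ does not match
  E. m: ✗ does not match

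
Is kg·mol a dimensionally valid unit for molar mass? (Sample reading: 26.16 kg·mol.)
No

molar mass has SI base units: kg / mol
kg·mol does NOT reduce to kg / mol; a valid unit for molar mass would be e.g. kg/mol.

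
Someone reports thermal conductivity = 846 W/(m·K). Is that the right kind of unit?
Yes

thermal conductivity has SI base units: kg * m / (s^3 * K)
W/(m·K) reduces to the same SI base units, so it is a valid unit for thermal conductivity.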